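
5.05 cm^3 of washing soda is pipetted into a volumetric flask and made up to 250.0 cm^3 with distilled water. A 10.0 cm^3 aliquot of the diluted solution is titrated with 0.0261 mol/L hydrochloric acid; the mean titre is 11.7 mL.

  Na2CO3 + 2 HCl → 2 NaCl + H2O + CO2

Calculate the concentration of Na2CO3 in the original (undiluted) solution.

n(HCl) = 0.0117 × 0.0261 = 3.05 × 10^-4 mol
From the 1:2 ratio, n(Na2CO3) in the aliquot = 1/2 × 3.05 × 10^-4 = 1.53 × 10^-4 mol
[Na2CO3]_dilute = 1.53 × 10^-4 / 0.0100 = 0.0153 mol/L
Dilution factor = 250.0 / 5.05 = 49.50
[Na2CO3]_stock = 0.0153 × 49.50 = 0.756 mol/L

0.756 mol/L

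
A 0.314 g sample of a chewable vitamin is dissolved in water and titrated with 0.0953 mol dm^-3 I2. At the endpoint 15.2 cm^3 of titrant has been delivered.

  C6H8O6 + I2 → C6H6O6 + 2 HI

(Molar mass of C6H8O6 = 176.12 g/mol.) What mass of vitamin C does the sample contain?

0.255 g

n(I2) = 0.0152 L × 0.0953 mol/L = 1.45 × 10^-3 mol
n(C6H8O6) = 1.45 × 10^-3 mol (1:1 ratio)
mass of C6H8O6 = 1.45 × 10^-3 × 176.12 g/mol = 0.255 g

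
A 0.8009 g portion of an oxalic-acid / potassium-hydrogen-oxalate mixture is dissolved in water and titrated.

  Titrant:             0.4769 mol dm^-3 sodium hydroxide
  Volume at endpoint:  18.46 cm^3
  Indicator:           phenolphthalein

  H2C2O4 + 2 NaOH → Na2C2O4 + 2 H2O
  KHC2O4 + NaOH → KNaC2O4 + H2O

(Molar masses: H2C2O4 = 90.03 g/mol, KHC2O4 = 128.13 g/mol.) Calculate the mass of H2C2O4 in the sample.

0.1772 g

n(NaOH) = 0.01846 × 0.4769 = 8.804 × 10^-3 mol
Let x = n(H2C2O4), y = n(KHC2O4).
Titrant: 2x + 1y = 8.804 × 10^-3;  mass: 90.03x + 128.13y = 0.8009
Solving, x = 1.968 × 10^-3 mol, y = 4.868 × 10^-3 mol
mass of H2C2O4 = 1.968 × 10^-3 × 90.03 = 0.1772 g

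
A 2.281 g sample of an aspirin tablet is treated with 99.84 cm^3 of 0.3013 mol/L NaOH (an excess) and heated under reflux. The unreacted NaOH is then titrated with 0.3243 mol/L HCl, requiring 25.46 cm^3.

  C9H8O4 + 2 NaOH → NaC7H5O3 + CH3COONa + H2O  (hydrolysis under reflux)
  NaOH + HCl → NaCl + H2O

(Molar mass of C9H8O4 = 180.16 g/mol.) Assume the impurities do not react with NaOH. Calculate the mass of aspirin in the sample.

1.966 g

n(NaOH) added = 0.09984 × 0.3013 = 0.03008 mol
n(HCl) used in back-titration = 0.02546 × 0.3243 = 8.257 × 10^-3 mol
n(NaOH) left over = 8.257 × 10^-3 mol (1:1 ratio)
n(NaOH) consumed by analyte = 0.03008 − 8.257 × 10^-3 = 0.02183 mol
From the 1:2 ratio, n(C9H8O4) = 1/2 × 0.02183 = 0.01091 mol
mass of C9H8O4 = 0.01091 × 180.16 = 1.966 g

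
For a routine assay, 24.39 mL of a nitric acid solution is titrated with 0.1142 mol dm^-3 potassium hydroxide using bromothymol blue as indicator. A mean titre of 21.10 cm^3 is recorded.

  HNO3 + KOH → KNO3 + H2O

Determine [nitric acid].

0.09880 mol/L

n(KOH) = 0.02110 L × 0.1142 mol/L = 2.410 × 10^-3 mol
n(HNO3) = 2.410 × 10^-3 mol (1:1 mole ratio)
[HNO3] = 2.410 × 10^-3 mol / 0.02439 L = 0.09880 mol/L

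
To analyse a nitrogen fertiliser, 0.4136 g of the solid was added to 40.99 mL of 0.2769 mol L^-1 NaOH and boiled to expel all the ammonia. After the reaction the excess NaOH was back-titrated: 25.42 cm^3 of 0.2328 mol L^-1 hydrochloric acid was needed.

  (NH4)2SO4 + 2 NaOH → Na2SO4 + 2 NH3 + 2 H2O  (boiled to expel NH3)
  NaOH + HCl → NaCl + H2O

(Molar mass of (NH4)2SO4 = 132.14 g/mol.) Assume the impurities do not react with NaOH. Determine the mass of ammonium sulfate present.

0.3589 g

n(NaOH) added = 0.04099 × 0.2769 = 0.01135 mol
n(HCl) used in back-titration = 0.02542 × 0.2328 = 5.918 × 10^-3 mol
n(NaOH) left over = 5.918 × 10^-3 mol (1:1 ratio)
n(NaOH) consumed by analyte = 0.01135 − 5.918 × 10^-3 = 5.432 × 10^-3 mol
From the 1:2 ratio, n((NH4)2SO4) = 1/2 × 5.432 × 10^-3 = 2.716 × 10^-3 mol
mass of (NH4)2SO4 = 2.716 × 10^-3 × 132.14 = 0.3589 g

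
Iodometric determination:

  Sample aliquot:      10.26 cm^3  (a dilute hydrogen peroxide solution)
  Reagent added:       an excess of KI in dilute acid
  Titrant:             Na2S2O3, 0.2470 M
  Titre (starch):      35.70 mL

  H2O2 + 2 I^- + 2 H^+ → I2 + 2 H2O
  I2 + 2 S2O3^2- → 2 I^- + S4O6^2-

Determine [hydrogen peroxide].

n(S2O3^2-) = 0.03570 × 0.2470 = 8.818 × 10^-3 mol
n(I2) = n(S2O3^2-)/2 = 4.409 × 10^-3 mol
n(H2O2) in the aliquot = 4.409 × 10^-3 mol (1:1 ratio)
[H2O2] = 4.409 × 10^-3 / 0.01026 = 0.4297 mol/L

0.4297 M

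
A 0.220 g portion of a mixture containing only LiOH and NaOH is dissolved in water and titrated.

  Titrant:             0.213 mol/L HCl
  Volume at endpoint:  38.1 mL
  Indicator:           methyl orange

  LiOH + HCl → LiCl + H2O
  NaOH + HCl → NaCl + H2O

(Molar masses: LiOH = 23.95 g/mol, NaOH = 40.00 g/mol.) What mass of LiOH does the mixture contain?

n(HCl) = 0.0381 × 0.213 = 8.12 × 10^-3 mol
Let x = n(LiOH), y = n(NaOH).
Titrant: 1x + 1y = 8.12 × 10^-3;  mass: 23.95x + 40.00y = 0.220
Solving, x = 6.52 × 10^-3 mol, y = 1.60 × 10^-3 mol
mass of LiOH = 6.52 × 10^-3 × 23.95 = 0.156 g

0.156 g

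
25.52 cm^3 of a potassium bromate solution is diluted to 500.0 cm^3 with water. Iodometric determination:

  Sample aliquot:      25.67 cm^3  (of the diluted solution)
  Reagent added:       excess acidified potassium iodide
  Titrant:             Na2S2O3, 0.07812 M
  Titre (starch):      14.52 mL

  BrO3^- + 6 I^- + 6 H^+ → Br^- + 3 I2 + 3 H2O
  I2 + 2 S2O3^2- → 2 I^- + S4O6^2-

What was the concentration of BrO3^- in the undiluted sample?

0.1443 M

n(S2O3^2-) = 0.01452 × 0.07812 = 1.134 × 10^-3 mol
n(I2) = n(S2O3^2-)/2 = 5.672 × 10^-4 mol
From the 1:3 ratio, n(BrO3^-) in the aliquot = 1/3 × 5.672 × 10^-4 = 1.891 × 10^-4 mol
[BrO3^-]_dilute = 1.891 × 10^-4 / 0.02567 = 0.007365 mol/L
[BrO3^-]_original = 0.007365 × 500.0/25.52 = 0.1443 mol/L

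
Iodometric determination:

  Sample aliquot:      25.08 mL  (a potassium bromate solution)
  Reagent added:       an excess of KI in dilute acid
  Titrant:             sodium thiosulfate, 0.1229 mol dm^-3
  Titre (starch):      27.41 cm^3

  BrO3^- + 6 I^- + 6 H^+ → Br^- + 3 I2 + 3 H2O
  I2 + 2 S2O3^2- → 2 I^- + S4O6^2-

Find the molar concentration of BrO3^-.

n(S2O3^2-) = 0.02741 × 0.1229 = 3.369 × 10^-3 mol
n(I2) = n(S2O3^2-)/2 = 1.684 × 10^-3 mol
From the 1:3 ratio, n(BrO3^-) in the aliquot = 1/3 × 1.684 × 10^-3 = 5.614 × 10^-4 mol
[BrO3^-] = 5.614 × 10^-4 / 0.02508 = 0.02239 mol/L

0.02239 mol/L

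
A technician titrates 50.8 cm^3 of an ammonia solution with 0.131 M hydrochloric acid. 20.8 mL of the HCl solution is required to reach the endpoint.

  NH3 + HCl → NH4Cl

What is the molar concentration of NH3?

0.0536 M

n(HCl) = 0.0208 L × 0.131 mol/L = 2.72 × 10^-3 mol
n(NH3) = 2.72 × 10^-3 mol (1:1 mole ratio)
[NH3] = 2.72 × 10^-3 mol / 0.0508 L = 0.0536 mol/L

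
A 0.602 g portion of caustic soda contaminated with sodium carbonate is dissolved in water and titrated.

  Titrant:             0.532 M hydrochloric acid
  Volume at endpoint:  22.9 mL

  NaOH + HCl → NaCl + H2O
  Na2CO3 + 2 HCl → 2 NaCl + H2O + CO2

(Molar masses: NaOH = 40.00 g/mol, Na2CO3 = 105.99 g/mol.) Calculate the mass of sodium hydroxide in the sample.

0.134 g

n(HCl) = 0.0229 × 0.532 = 0.0122 mol
Let x = n(NaOH), y = n(Na2CO3).
Titrant: 1x + 2y = 0.0122;  mass: 40.00x + 105.99y = 0.602
Solving, x = 3.36 × 10^-3 mol, y = 4.41 × 10^-3 mol
mass of NaOH = 3.36 × 10^-3 × 40.00 = 0.134 g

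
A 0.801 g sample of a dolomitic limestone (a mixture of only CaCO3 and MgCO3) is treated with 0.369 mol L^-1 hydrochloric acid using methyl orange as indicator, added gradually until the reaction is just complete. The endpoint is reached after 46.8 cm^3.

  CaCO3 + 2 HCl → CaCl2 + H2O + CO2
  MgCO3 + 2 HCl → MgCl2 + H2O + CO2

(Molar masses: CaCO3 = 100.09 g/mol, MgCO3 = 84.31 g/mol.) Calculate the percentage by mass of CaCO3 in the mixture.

n(HCl) = 0.0468 × 0.369 = 0.0173 mol
Let x = n(CaCO3), y = n(MgCO3).
Titrant: 2x + 2y = 0.0173;  mass: 100.09x + 84.31y = 0.801
Solving, x = 4.63 × 10^-3 mol, y = 4.01 × 10^-3 mol
mass of CaCO3 = 4.63 × 10^-3 × 100.09 = 0.463 g
% CaCO3 = 0.463 / 0.801 × 100 = 57.8 %

57.8 %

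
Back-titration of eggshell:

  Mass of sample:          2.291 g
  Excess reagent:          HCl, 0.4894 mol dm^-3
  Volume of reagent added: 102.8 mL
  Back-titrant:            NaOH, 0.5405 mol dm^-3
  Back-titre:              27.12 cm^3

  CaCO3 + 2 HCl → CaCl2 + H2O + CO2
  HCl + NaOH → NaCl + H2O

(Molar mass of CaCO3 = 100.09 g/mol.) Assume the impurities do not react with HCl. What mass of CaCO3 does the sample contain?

1.784 g

n(HCl) added = 0.1028 × 0.4894 = 0.05031 mol
n(NaOH) used in back-titration = 0.02712 × 0.5405 = 0.01466 mol
n(HCl) left over = 0.01466 mol (1:1 ratio)
n(HCl) consumed by analyte = 0.05031 − 0.01466 = 0.03565 mol
From the 1:2 ratio, n(CaCO3) = 1/2 × 0.03565 = 0.01783 mol
mass of CaCO3 = 0.01783 × 100.09 = 1.784 g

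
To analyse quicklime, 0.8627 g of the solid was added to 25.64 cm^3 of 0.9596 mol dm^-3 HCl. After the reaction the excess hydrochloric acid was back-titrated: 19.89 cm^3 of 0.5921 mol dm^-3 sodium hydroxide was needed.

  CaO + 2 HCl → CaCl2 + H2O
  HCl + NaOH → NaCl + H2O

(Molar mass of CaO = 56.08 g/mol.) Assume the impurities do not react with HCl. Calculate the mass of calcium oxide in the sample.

n(HCl) added = 0.02564 × 0.9596 = 0.02460 mol
n(NaOH) used in back-titration = 0.01989 × 0.5921 = 0.01178 mol
n(HCl) left over = 0.01178 mol (1:1 ratio)
n(HCl) consumed by analyte = 0.02460 − 0.01178 = 0.01283 mol
From the 1:2 ratio, n(CaO) = 1/2 × 0.01283 = 6.414 × 10^-3 mol
mass of CaO = 6.414 × 10^-3 × 56.08 = 0.3597 g

0.3597 g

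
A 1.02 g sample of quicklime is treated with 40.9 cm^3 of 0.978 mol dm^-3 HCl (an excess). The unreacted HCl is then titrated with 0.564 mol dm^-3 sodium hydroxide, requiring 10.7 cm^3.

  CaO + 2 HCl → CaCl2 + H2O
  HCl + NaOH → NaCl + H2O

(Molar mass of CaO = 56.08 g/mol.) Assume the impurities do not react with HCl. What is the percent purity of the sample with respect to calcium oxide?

n(HCl) added = 0.0409 × 0.978 = 0.0400 mol
n(NaOH) used in back-titration = 0.0107 × 0.564 = 6.03 × 10^-3 mol
n(HCl) left over = 6.03 × 10^-3 mol (1:1 ratio)
n(HCl) consumed by analyte = 0.0400 − 6.03 × 10^-3 = 0.0340 mol
From the 1:2 ratio, n(CaO) = 1/2 × 0.0340 = 0.0170 mol
mass of CaO = 0.0170 × 56.08 = 0.952 g
% CaO = 0.952 / 1.02 × 100 = 93.4 %

93.4 %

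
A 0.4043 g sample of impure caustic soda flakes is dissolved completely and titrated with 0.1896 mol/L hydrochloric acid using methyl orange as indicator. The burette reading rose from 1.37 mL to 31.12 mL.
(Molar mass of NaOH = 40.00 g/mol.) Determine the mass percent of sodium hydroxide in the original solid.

NaOH + HCl → NaCl + H2O
n(HCl) = 0.02975 L × 0.1896 mol/L = 5.641 × 10^-3 mol
n(NaOH) = 5.641 × 10^-3 mol (1:1 ratio)
mass of NaOH = 5.641 × 10^-3 × 40.00 g/mol = 0.2256 g
% NaOH = 0.2256 / 0.4043 × 100 = 55.81 %

55.81 %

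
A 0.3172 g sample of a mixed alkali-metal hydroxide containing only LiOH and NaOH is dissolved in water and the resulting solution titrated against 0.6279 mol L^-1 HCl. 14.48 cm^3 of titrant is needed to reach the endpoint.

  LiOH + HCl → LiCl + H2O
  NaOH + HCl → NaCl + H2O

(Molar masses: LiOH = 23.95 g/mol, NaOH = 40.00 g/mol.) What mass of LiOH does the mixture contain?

0.06936 g

n(HCl) = 0.01448 × 0.6279 = 9.092 × 10^-3 mol
Let x = n(LiOH), y = n(NaOH).
Titrant: 1x + 1y = 9.092 × 10^-3;  mass: 23.95x + 40.00y = 0.3172
Solving, x = 2.896 × 10^-3 mol, y = 6.196 × 10^-3 mol
mass of LiOH = 2.896 × 10^-3 × 23.95 = 0.06936 g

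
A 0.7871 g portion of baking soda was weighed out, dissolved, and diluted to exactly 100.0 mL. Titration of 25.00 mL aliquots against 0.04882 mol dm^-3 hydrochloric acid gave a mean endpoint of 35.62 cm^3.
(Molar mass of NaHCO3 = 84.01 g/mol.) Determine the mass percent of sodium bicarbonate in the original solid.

74.24 %

NaHCO3 + HCl → NaCl + H2O + CO2
n(HCl) per titration = 0.03562 × 0.04882 = 1.739 × 10^-3 mol
n(NaHCO3) in each aliquot = 1.739 × 10^-3 mol (1:1 ratio)
n(NaHCO3) in the whole flask = 1.739 × 10^-3 × 100.0/25.00 = 6.956 × 10^-3 mol
mass of NaHCO3 = 6.956 × 10^-3 × 84.01 = 0.5844 g
% NaHCO3 = 0.5844 / 0.7871 × 100 = 74.24 %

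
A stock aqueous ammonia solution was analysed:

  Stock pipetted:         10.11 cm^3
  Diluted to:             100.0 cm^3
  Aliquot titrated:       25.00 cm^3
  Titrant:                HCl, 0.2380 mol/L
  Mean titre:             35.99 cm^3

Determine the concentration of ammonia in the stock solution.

3.389 mol/L

NH3 + HCl → NH4Cl
n(HCl) = 0.03599 × 0.2380 = 8.566 × 10^-3 mol
n(NH3) in the aliquot = 8.566 × 10^-3 mol (1:1 ratio)
[NH3]_dilute = 8.566 × 10^-3 / 0.02500 = 0.3426 mol/L
Dilution factor = 100.0 / 10.11 = 9.891
[NH3]_stock = 0.3426 × 9.891 = 3.389 mol/L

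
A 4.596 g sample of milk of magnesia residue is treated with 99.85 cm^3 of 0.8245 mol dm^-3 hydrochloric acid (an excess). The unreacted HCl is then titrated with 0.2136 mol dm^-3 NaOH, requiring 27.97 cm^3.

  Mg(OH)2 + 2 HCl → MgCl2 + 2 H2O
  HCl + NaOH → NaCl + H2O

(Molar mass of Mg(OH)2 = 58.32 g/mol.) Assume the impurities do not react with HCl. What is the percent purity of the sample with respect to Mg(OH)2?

48.44 %

n(HCl) added = 0.09985 × 0.8245 = 0.08233 mol
n(NaOH) used in back-titration = 0.02797 × 0.2136 = 5.974 × 10^-3 mol
n(HCl) left over = 5.974 × 10^-3 mol (1:1 ratio)
n(HCl) consumed by analyte = 0.08233 − 5.974 × 10^-3 = 0.07635 mol
From the 1:2 ratio, n(Mg(OH)2) = 1/2 × 0.07635 = 0.03818 mol
mass of Mg(OH)2 = 0.03818 × 58.32 = 2.226 g
% Mg(OH)2 = 2.226 / 4.596 × 100 = 48.44 %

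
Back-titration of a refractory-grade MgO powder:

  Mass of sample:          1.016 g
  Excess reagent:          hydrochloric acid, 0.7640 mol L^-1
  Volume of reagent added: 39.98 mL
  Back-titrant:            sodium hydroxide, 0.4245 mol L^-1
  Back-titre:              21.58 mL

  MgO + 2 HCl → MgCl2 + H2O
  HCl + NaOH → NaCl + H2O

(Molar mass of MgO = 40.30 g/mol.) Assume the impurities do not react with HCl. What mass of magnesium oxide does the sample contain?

0.4309 g

n(HCl) added = 0.03998 × 0.7640 = 0.03054 mol
n(NaOH) used in back-titration = 0.02158 × 0.4245 = 9.161 × 10^-3 mol
n(HCl) left over = 9.161 × 10^-3 mol (1:1 ratio)
n(HCl) consumed by analyte = 0.03054 − 9.161 × 10^-3 = 0.02138 mol
From the 1:2 ratio, n(MgO) = 1/2 × 0.02138 = 0.01069 mol
mass of MgO = 0.01069 × 40.30 = 0.4309 g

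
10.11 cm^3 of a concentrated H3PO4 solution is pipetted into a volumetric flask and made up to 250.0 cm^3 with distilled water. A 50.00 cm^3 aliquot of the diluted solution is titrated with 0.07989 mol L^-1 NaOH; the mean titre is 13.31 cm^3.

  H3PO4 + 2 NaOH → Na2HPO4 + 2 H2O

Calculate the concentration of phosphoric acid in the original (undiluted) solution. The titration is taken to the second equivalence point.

0.2629 mol/L

n(NaOH) = 0.01331 × 0.07989 = 1.063 × 10^-3 mol
From the 1:2 ratio, n(H3PO4) in the aliquot = 1/2 × 1.063 × 10^-3 = 5.317 × 10^-4 mol
[H3PO4]_dilute = 5.317 × 10^-4 / 0.05000 = 0.01063 mol/L
Dilution factor = 250.0 / 10.11 = 24.73
[H3PO4]_stock = 0.01063 × 24.73 = 0.2629 mol/L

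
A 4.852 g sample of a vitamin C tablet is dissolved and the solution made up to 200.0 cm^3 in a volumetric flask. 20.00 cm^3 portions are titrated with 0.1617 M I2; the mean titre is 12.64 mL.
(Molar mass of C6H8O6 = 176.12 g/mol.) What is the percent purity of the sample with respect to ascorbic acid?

74.19 %

C6H8O6 + I2 → C6H6O6 + 2 HI
n(I2) per titration = 0.01264 × 0.1617 = 2.044 × 10^-3 mol
n(C6H8O6) in each aliquot = 2.044 × 10^-3 mol (1:1 ratio)
n(C6H8O6) in the whole flask = 2.044 × 10^-3 × 200.0/20.00 = 0.02044 mol
mass of C6H8O6 = 0.02044 × 176.12 = 3.600 g
% C6H8O6 = 3.600 / 4.852 × 100 = 74.19 %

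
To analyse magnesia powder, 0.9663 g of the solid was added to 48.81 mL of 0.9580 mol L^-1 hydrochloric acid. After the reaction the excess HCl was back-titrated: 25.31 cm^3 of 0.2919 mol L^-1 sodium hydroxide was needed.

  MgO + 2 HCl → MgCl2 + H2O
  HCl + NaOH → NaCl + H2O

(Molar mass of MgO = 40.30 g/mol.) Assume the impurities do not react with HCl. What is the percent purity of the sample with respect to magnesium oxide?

82.10 %

n(HCl) added = 0.04881 × 0.9580 = 0.04676 mol
n(NaOH) used in back-titration = 0.02531 × 0.2919 = 7.388 × 10^-3 mol
n(HCl) left over = 7.388 × 10^-3 mol (1:1 ratio)
n(HCl) consumed by analyte = 0.04676 − 7.388 × 10^-3 = 0.03937 mol
From the 1:2 ratio, n(MgO) = 1/2 × 0.03937 = 0.01969 mol
mass of MgO = 0.01969 × 40.30 = 0.7933 g
% MgO = 0.7933 / 0.9663 × 100 = 82.10 %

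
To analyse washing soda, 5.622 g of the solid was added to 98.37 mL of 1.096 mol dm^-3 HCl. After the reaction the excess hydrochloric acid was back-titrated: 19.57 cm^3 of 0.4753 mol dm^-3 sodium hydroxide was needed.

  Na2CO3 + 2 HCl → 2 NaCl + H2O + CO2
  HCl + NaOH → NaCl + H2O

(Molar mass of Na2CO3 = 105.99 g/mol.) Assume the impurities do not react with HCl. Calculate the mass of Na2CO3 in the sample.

5.221 g

n(HCl) added = 0.09837 × 1.096 = 0.1078 mol
n(NaOH) used in back-titration = 0.01957 × 0.4753 = 9.302 × 10^-3 mol
n(HCl) left over = 9.302 × 10^-3 mol (1:1 ratio)
n(HCl) consumed by analyte = 0.1078 − 9.302 × 10^-3 = 0.09851 mol
From the 1:2 ratio, n(Na2CO3) = 1/2 × 0.09851 = 0.04926 mol
mass of Na2CO3 = 0.04926 × 105.99 = 5.221 g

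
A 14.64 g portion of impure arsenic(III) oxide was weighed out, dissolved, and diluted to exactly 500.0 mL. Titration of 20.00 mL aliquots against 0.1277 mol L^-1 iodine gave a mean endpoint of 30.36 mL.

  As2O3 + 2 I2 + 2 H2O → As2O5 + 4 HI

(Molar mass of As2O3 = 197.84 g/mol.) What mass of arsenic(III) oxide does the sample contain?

n(I2) per titration = 0.03036 × 0.1277 = 3.877 × 10^-3 mol
From the 1:2 ratio, n(As2O3) in each aliquot = 1/2 × 3.877 × 10^-3 = 1.938 × 10^-3 mol
n(As2O3) in the whole flask = 1.938 × 10^-3 × 500.0/20.00 = 0.04846 mol
mass of As2O3 = 0.04846 × 197.84 = 9.588 g

9.588 g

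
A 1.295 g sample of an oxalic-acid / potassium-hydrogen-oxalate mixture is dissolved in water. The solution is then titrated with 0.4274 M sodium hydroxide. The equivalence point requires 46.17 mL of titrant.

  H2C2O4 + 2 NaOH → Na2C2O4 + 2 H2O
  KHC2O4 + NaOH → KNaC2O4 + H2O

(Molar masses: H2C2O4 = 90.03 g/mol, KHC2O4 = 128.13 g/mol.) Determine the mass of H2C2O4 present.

n(NaOH) = 0.04617 × 0.4274 = 0.01973 mol
Let x = n(H2C2O4), y = n(KHC2O4).
Titrant: 2x + 1y = 0.01973;  mass: 90.03x + 128.13y = 1.295
Solving, x = 7.420 × 10^-3 mol, y = 4.893 × 10^-3 mol
mass of H2C2O4 = 7.420 × 10^-3 × 90.03 = 0.6680 g

0.6680 g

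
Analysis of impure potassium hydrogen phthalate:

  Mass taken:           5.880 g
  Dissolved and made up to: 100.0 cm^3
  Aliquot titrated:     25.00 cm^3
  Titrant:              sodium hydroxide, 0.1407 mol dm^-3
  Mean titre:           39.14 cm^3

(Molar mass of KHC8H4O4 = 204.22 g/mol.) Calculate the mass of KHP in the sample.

4.499 g

KHC8H4O4 + NaOH → KNaC8H4O4 + H2O
n(NaOH) per titration = 0.03914 × 0.1407 = 5.507 × 10^-3 mol
n(KHC8H4O4) in each aliquot = 5.507 × 10^-3 mol (1:1 ratio)
n(KHC8H4O4) in the whole flask = 5.507 × 10^-3 × 100.0/25.00 = 0.02203 mol
mass of KHC8H4O4 = 0.02203 × 204.22 = 4.499 g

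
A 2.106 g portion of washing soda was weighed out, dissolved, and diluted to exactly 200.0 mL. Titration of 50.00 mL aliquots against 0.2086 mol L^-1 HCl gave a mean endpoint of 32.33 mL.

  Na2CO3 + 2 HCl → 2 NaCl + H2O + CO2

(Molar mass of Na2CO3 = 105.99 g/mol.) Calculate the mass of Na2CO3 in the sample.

1.430 g

n(HCl) per titration = 0.03233 × 0.2086 = 6.744 × 10^-3 mol
From the 1:2 ratio, n(Na2CO3) in each aliquot = 1/2 × 6.744 × 10^-3 = 3.372 × 10^-3 mol
n(Na2CO3) in the whole flask = 3.372 × 10^-3 × 200.0/50.00 = 0.01349 mol
mass of Na2CO3 = 0.01349 × 105.99 = 1.430 g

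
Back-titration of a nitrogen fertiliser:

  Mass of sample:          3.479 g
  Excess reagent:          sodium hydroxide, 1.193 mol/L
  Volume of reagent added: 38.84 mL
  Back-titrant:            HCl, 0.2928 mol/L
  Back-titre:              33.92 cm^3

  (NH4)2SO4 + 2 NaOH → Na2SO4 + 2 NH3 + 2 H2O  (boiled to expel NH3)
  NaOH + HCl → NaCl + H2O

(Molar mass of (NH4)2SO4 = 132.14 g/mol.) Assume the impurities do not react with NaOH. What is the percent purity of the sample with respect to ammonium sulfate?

n(NaOH) added = 0.03884 × 1.193 = 0.04634 mol
n(HCl) used in back-titration = 0.03392 × 0.2928 = 9.932 × 10^-3 mol
n(NaOH) left over = 9.932 × 10^-3 mol (1:1 ratio)
n(NaOH) consumed by analyte = 0.04634 − 9.932 × 10^-3 = 0.03640 mol
From the 1:2 ratio, n((NH4)2SO4) = 1/2 × 0.03640 = 0.01820 mol
mass of (NH4)2SO4 = 0.01820 × 132.14 = 2.405 g
% (NH4)2SO4 = 2.405 / 3.479 × 100 = 69.14 %

69.14 %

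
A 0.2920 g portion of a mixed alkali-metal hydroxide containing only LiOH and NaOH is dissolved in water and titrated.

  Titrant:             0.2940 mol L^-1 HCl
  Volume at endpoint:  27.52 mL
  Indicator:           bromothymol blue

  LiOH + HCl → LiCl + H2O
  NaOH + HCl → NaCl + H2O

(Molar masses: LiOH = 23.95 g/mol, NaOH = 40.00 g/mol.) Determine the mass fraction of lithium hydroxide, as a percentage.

16.17 %

n(HCl) = 0.02752 × 0.2940 = 8.091 × 10^-3 mol
Let x = n(LiOH), y = n(NaOH).
Titrant: 1x + 1y = 8.091 × 10^-3;  mass: 23.95x + 40.00y = 0.2920
Solving, x = 1.971 × 10^-3 mol, y = 6.120 × 10^-3 mol
mass of LiOH = 1.971 × 10^-3 × 23.95 = 0.04721 g
% LiOH = 0.04721 / 0.2920 × 100 = 16.17 %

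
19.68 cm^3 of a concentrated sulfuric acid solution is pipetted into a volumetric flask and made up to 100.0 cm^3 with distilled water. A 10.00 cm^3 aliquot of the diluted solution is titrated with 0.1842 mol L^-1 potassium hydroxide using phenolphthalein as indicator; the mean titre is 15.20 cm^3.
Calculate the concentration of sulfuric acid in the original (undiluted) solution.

H2SO4 + 2 KOH → K2SO4 + 2 H2O
n(KOH) = 0.01520 × 0.1842 = 2.800 × 10^-3 mol
From the 1:2 ratio, n(H2SO4) in the aliquot = 1/2 × 2.800 × 10^-3 = 1.400 × 10^-3 mol
[H2SO4]_dilute = 1.400 × 10^-3 / 0.01000 = 0.1400 mol/L
Dilution factor = 100.0 / 19.68 = 5.081
[H2SO4]_stock = 0.1400 × 5.081 = 0.7113 mol/L

0.7113 mol/L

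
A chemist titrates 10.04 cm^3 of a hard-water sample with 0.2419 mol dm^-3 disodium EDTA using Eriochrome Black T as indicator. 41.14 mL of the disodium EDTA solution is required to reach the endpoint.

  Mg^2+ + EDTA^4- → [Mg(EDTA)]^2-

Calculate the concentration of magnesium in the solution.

0.9912 mol/L

n(EDTA) = 0.04114 L × 0.2419 mol/L = 9.952 × 10^-3 mol
n(Mg2+) = 9.952 × 10^-3 mol (1:1 mole ratio)
[Mg2+] = 9.952 × 10^-3 mol / 0.01004 L = 0.9912 mol/L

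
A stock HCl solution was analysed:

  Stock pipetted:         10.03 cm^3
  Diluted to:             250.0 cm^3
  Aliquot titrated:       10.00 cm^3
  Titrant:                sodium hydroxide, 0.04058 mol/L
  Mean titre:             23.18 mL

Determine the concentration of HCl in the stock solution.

2.345 mol/L

HCl + NaOH → NaCl + H2O
n(NaOH) = 0.02318 × 0.04058 = 9.406 × 10^-4 mol
n(HCl) in the aliquot = 9.406 × 10^-4 mol (1:1 ratio)
[HCl]_dilute = 9.406 × 10^-4 / 0.01000 = 0.09406 mol/L
Dilution factor = 250.0 / 10.03 = 24.93
[HCl]_stock = 0.09406 × 24.93 = 2.345 mol/L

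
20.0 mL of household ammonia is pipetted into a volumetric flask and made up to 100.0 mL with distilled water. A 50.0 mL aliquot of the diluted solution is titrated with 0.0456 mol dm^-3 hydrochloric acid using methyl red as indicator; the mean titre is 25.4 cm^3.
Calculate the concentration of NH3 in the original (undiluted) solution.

0.116 mol/L

NH3 + HCl → NH4Cl
n(HCl) = 0.0254 × 0.0456 = 1.16 × 10^-3 mol
n(NH3) in the aliquot = 1.16 × 10^-3 mol (1:1 ratio)
[NH3]_dilute = 1.16 × 10^-3 / 0.0500 = 0.0232 mol/L
Dilution factor = 100.0 / 20.0 = 5.000
[NH3]_stock = 0.0232 × 5.000 = 0.116 mol/L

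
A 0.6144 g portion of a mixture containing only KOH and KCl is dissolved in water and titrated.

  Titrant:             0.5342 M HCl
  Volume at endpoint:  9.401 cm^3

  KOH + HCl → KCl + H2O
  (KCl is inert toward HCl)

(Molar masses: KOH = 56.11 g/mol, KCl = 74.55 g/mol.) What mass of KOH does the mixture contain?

0.2818 g

n(HCl) = 0.009401 × 0.5342 = 5.022 × 10^-3 mol
Let x = n(KOH), y = n(KCl).
Titrant: 1x = 5.022 × 10^-3;  mass: 56.11x + 74.55y = 0.6144
Solving, x = 5.022 × 10^-3 mol, y = 4.462 × 10^-3 mol
mass of KOH = 5.022 × 10^-3 × 56.11 = 0.2818 g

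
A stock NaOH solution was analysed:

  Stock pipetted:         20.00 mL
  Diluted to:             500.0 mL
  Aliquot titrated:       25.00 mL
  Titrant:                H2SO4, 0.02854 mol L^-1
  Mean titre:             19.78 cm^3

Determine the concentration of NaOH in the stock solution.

2 NaOH + H2SO4 → Na2SO4 + 2 H2O
n(H2SO4) = 0.01978 × 0.02854 = 5.645 × 10^-4 mol
From the 2:1 ratio, n(NaOH) in the aliquot = 2/1 × 5.645 × 10^-4 = 1.129 × 10^-3 mol
[NaOH]_dilute = 1.129 × 10^-3 / 0.02500 = 0.04516 mol/L
Dilution factor = 500.0 / 20.00 = 25.00
[NaOH]_stock = 0.04516 × 25.00 = 1.129 mol/L

1.129 mol/L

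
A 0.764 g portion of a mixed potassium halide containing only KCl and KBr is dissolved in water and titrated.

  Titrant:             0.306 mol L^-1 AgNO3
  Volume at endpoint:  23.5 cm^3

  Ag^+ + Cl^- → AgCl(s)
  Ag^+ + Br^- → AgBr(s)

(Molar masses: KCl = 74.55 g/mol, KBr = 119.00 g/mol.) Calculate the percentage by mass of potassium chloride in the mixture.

20.1 %

n(AgNO3) = 0.0235 × 0.306 = 7.19 × 10^-3 mol
Let x = n(KCl), y = n(KBr).
Titrant: 1x + 1y = 7.19 × 10^-3;  mass: 74.55x + 119.00y = 0.764
Solving, x = 2.06 × 10^-3 mol, y = 5.13 × 10^-3 mol
mass of KCl = 2.06 × 10^-3 × 74.55 = 0.154 g
% KCl = 0.154 / 0.764 × 100 = 20.1 %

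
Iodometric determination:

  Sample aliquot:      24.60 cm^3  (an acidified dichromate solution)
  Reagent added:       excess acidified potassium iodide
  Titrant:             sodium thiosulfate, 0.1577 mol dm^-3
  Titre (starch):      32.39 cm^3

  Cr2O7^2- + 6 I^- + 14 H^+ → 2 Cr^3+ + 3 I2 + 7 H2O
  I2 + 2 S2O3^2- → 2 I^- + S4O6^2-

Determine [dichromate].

0.03461 mol/L

n(S2O3^2-) = 0.03239 × 0.1577 = 5.108 × 10^-3 mol
n(I2) = n(S2O3^2-)/2 = 2.554 × 10^-3 mol
From the 1:3 ratio, n(Cr2O7^2-) in the aliquot = 1/3 × 2.554 × 10^-3 = 8.513 × 10^-4 mol
[Cr2O7^2-] = 8.513 × 10^-4 / 0.02460 = 0.03461 mol/L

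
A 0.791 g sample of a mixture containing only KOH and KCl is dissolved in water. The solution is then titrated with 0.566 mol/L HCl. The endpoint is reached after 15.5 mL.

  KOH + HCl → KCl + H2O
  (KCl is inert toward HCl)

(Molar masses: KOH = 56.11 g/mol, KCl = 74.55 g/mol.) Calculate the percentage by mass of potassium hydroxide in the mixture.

62.2 %

n(HCl) = 0.0155 × 0.566 = 8.77 × 10^-3 mol
Let x = n(KOH), y = n(KCl).
Titrant: 1x = 8.77 × 10^-3;  mass: 56.11x + 74.55y = 0.791
Solving, x = 8.77 × 10^-3 mol, y = 4.01 × 10^-3 mol
mass of KOH = 8.77 × 10^-3 × 56.11 = 0.492 g
% KOH = 0.492 / 0.791 × 100 = 62.2 %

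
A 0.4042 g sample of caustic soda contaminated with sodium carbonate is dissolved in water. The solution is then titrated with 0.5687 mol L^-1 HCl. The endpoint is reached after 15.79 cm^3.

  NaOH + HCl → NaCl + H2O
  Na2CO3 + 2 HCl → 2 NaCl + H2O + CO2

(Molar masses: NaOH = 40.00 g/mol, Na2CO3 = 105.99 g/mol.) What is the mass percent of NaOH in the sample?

n(HCl) = 0.01579 × 0.5687 = 8.980 × 10^-3 mol
Let x = n(NaOH), y = n(Na2CO3).
Titrant: 1x + 2y = 8.980 × 10^-3;  mass: 40.00x + 105.99y = 0.4042
Solving, x = 5.516 × 10^-3 mol, y = 1.732 × 10^-3 mol
mass of NaOH = 5.516 × 10^-3 × 40.00 = 0.2206 g
% NaOH = 0.2206 / 0.4042 × 100 = 54.59 %

54.59 %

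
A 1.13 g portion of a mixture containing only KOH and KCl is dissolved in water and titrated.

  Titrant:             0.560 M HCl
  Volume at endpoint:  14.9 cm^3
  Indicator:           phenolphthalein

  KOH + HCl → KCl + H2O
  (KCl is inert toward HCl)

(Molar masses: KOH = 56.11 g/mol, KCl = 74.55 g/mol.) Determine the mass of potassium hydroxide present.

n(HCl) = 0.0149 × 0.560 = 8.34 × 10^-3 mol
Let x = n(KOH), y = n(KCl).
Titrant: 1x = 8.34 × 10^-3;  mass: 56.11x + 74.55y = 1.13
Solving, x = 8.34 × 10^-3 mol, y = 8.88 × 10^-3 mol
mass of KOH = 8.34 × 10^-3 × 56.11 = 0.468 g

0.468 g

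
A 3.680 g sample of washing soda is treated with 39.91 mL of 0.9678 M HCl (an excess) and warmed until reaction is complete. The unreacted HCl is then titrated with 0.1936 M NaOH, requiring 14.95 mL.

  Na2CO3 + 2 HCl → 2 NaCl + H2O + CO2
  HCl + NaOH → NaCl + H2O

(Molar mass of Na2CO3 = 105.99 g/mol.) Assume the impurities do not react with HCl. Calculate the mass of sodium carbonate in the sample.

1.894 g

n(HCl) added = 0.03991 × 0.9678 = 0.03862 mol
n(NaOH) used in back-titration = 0.01495 × 0.1936 = 2.894 × 10^-3 mol
n(HCl) left over = 2.894 × 10^-3 mol (1:1 ratio)
n(HCl) consumed by analyte = 0.03862 − 2.894 × 10^-3 = 0.03573 mol
From the 1:2 ratio, n(Na2CO3) = 1/2 × 0.03573 = 0.01787 mol
mass of Na2CO3 = 0.01787 × 105.99 = 1.894 g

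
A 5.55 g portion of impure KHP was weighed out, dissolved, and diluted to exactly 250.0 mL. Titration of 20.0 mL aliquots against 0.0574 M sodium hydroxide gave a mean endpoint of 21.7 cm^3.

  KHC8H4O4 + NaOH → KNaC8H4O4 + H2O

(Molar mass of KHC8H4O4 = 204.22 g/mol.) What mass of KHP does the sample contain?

3.18 g

n(NaOH) per titration = 0.0217 × 0.0574 = 1.25 × 10^-3 mol
n(KHC8H4O4) in each aliquot = 1.25 × 10^-3 mol (1:1 ratio)
n(KHC8H4O4) in the whole flask = 1.25 × 10^-3 × 250.0/20.0 = 0.0156 mol
mass of KHC8H4O4 = 0.0156 × 204.22 = 3.18 g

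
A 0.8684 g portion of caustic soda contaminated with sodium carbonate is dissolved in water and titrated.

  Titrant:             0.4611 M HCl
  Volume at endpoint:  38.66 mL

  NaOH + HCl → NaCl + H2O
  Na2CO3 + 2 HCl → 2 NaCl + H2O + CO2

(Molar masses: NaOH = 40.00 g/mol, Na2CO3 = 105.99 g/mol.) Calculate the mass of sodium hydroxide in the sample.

n(HCl) = 0.03866 × 0.4611 = 0.01783 mol
Let x = n(NaOH), y = n(Na2CO3).
Titrant: 1x + 2y = 0.01783;  mass: 40.00x + 105.99y = 0.8684
Solving, x = 5.871 × 10^-3 mol, y = 5.977 × 10^-3 mol
mass of NaOH = 5.871 × 10^-3 × 40.00 = 0.2348 g

0.2348 g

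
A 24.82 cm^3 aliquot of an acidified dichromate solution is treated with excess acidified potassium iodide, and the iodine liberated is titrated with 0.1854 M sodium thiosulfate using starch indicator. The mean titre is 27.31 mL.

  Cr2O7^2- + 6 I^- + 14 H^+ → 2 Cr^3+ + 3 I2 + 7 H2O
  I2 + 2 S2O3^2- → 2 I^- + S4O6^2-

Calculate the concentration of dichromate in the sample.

n(S2O3^2-) = 0.02731 × 0.1854 = 5.063 × 10^-3 mol
n(I2) = n(S2O3^2-)/2 = 2.532 × 10^-3 mol
From the 1:3 ratio, n(Cr2O7^2-) in the aliquot = 1/3 × 2.532 × 10^-3 = 8.439 × 10^-4 mol
[Cr2O7^2-] = 8.439 × 10^-4 / 0.02482 = 0.03400 mol/L

0.03400 M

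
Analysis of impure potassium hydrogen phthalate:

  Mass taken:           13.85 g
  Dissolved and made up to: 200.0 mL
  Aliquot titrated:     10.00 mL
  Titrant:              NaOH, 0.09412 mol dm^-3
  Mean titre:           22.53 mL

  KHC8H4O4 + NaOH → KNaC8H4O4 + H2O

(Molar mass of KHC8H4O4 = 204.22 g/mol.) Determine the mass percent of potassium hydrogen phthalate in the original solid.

62.53 %

n(NaOH) per titration = 0.02253 × 0.09412 = 2.121 × 10^-3 mol
n(KHC8H4O4) in each aliquot = 2.121 × 10^-3 mol (1:1 ratio)
n(KHC8H4O4) in the whole flask = 2.121 × 10^-3 × 200.0/10.00 = 0.04241 mol
mass of KHC8H4O4 = 0.04241 × 204.22 = 8.661 g
% KHC8H4O4 = 8.661 / 13.85 × 100 = 62.53 %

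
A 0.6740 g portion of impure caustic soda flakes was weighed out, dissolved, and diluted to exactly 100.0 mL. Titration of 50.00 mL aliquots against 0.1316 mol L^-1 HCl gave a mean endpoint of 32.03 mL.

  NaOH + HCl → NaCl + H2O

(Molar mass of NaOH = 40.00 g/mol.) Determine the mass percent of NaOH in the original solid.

n(HCl) per titration = 0.03203 × 0.1316 = 4.215 × 10^-3 mol
n(NaOH) in each aliquot = 4.215 × 10^-3 mol (1:1 ratio)
n(NaOH) in the whole flask = 4.215 × 10^-3 × 100.0/50.00 = 8.430 × 10^-3 mol
mass of NaOH = 8.430 × 10^-3 × 40.00 = 0.3372 g
% NaOH = 0.3372 / 0.6740 × 100 = 50.03 %

50.03 %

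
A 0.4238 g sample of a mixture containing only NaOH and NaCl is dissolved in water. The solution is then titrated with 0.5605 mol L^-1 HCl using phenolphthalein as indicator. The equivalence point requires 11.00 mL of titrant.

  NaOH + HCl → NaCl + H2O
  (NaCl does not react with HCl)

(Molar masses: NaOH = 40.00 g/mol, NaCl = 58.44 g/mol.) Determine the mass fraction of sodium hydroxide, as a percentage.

58.19 %

n(HCl) = 0.01100 × 0.5605 = 6.165 × 10^-3 mol
Let x = n(NaOH), y = n(NaCl).
Titrant: 1x = 6.165 × 10^-3;  mass: 40.00x + 58.44y = 0.4238
Solving, x = 6.165 × 10^-3 mol, y = 3.032 × 10^-3 mol
mass of NaOH = 6.165 × 10^-3 × 40.00 = 0.2466 g
% NaOH = 0.2466 / 0.4238 × 100 = 58.19 %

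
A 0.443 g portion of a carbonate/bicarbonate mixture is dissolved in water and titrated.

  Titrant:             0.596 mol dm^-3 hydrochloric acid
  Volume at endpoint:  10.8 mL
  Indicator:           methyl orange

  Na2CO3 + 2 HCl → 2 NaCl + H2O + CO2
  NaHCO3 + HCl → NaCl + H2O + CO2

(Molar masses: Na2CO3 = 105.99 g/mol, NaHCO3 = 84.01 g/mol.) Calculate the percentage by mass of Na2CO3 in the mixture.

37.7 %

n(HCl) = 0.0108 × 0.596 = 6.44 × 10^-3 mol
Let x = n(Na2CO3), y = n(NaHCO3).
Titrant: 2x + 1y = 6.44 × 10^-3;  mass: 105.99x + 84.01y = 0.443
Solving, x = 1.58 × 10^-3 mol, y = 3.28 × 10^-3 mol
mass of Na2CO3 = 1.58 × 10^-3 × 105.99 = 0.167 g
% Na2CO3 = 0.167 / 0.443 × 100 = 37.7 %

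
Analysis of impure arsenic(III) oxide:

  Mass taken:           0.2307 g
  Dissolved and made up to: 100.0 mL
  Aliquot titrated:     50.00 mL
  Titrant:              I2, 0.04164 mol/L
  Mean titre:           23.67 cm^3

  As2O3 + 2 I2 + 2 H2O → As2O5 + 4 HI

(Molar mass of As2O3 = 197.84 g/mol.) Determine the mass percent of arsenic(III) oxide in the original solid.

84.52 %

n(I2) per titration = 0.02367 × 0.04164 = 9.856 × 10^-4 mol
From the 1:2 ratio, n(As2O3) in each aliquot = 1/2 × 9.856 × 10^-4 = 4.928 × 10^-4 mol
n(As2O3) in the whole flask = 4.928 × 10^-4 × 100.0/50.00 = 9.856 × 10^-4 mol
mass of As2O3 = 9.856 × 10^-4 × 197.84 = 0.1950 g
% As2O3 = 0.1950 / 0.2307 × 100 = 84.52 %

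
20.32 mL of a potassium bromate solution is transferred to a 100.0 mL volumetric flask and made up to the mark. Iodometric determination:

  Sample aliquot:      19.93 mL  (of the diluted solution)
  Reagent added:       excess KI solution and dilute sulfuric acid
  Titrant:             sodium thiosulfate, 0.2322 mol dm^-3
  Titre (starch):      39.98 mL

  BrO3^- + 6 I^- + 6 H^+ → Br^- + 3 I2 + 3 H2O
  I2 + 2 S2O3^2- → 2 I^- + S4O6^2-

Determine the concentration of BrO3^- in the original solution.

0.3821 mol/L

n(S2O3^2-) = 0.03998 × 0.2322 = 9.283 × 10^-3 mol
n(I2) = n(S2O3^2-)/2 = 4.642 × 10^-3 mol
From the 1:3 ratio, n(BrO3^-) in the aliquot = 1/3 × 4.642 × 10^-3 = 1.547 × 10^-3 mol
[BrO3^-]_dilute = 1.547 × 10^-3 / 0.01993 = 0.07763 mol/L
[BrO3^-]_original = 0.07763 × 100.0/20.32 = 0.3821 mol/L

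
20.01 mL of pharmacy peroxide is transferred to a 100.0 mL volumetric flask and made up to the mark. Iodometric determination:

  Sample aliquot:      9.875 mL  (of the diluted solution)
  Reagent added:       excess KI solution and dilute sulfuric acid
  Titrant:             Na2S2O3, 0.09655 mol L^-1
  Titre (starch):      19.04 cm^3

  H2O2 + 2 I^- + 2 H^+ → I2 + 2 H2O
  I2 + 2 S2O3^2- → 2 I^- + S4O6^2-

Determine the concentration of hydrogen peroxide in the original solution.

n(S2O3^2-) = 0.01904 × 0.09655 = 1.838 × 10^-3 mol
n(I2) = n(S2O3^2-)/2 = 9.192 × 10^-4 mol
n(H2O2) in the aliquot = 9.192 × 10^-4 mol (1:1 ratio)
[H2O2]_dilute = 9.192 × 10^-4 / 0.009875 = 0.09308 mol/L
[H2O2]_original = 0.09308 × 100.0/20.01 = 0.4652 mol/L

0.4652 mol/L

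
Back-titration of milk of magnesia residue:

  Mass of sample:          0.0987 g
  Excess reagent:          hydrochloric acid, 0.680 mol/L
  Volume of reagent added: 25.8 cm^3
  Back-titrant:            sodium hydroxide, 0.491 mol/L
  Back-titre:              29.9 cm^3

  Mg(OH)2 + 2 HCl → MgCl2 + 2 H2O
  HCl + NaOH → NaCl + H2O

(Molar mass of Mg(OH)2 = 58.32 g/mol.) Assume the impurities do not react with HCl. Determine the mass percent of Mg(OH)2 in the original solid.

84.6 %

n(HCl) added = 0.0258 × 0.680 = 0.0175 mol
n(NaOH) used in back-titration = 0.0299 × 0.491 = 0.0147 mol
n(HCl) left over = 0.0147 mol (1:1 ratio)
n(HCl) consumed by analyte = 0.0175 − 0.0147 = 2.86 × 10^-3 mol
From the 1:2 ratio, n(Mg(OH)2) = 1/2 × 2.86 × 10^-3 = 1.43 × 10^-3 mol
mass of Mg(OH)2 = 1.43 × 10^-3 × 58.32 = 0.0835 g
% Mg(OH)2 = 0.0835 / 0.0987 × 100 = 84.6 %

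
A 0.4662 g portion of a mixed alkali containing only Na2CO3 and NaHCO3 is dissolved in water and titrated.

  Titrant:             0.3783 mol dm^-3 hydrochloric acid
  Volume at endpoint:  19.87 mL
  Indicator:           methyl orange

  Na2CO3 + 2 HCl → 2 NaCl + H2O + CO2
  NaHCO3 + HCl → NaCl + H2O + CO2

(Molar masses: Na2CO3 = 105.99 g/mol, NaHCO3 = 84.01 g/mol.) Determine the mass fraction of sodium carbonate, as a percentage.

n(HCl) = 0.01987 × 0.3783 = 7.517 × 10^-3 mol
Let x = n(Na2CO3), y = n(NaHCO3).
Titrant: 2x + 1y = 7.517 × 10^-3;  mass: 105.99x + 84.01y = 0.4662
Solving, x = 2.665 × 10^-3 mol, y = 2.188 × 10^-3 mol
mass of Na2CO3 = 2.665 × 10^-3 × 105.99 = 0.2824 g
% Na2CO3 = 0.2824 / 0.4662 × 100 = 60.58 %

60.58 %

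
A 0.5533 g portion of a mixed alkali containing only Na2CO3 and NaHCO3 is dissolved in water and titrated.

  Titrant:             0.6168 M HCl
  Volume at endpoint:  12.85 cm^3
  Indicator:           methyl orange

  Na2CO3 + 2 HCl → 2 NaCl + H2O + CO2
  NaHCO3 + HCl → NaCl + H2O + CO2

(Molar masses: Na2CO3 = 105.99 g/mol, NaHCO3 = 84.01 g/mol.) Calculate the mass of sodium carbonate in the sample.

0.1923 g

n(HCl) = 0.01285 × 0.6168 = 7.926 × 10^-3 mol
Let x = n(Na2CO3), y = n(NaHCO3).
Titrant: 2x + 1y = 7.926 × 10^-3;  mass: 105.99x + 84.01y = 0.5533
Solving, x = 1.814 × 10^-3 mol, y = 4.297 × 10^-3 mol
mass of Na2CO3 = 1.814 × 10^-3 × 105.99 = 0.1923 g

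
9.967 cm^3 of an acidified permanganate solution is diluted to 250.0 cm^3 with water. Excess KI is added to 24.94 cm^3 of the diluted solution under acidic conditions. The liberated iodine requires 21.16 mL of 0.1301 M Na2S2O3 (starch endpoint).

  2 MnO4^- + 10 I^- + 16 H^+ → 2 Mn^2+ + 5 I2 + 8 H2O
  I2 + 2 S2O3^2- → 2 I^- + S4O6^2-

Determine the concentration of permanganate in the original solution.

n(S2O3^2-) = 0.02116 × 0.1301 = 2.753 × 10^-3 mol
n(I2) = n(S2O3^2-)/2 = 1.376 × 10^-3 mol
From the 2:5 ratio, n(MnO4^-) in the aliquot = 2/5 × 1.376 × 10^-3 = 5.506 × 10^-4 mol
[MnO4^-]_dilute = 5.506 × 10^-4 / 0.02494 = 0.02208 mol/L
[MnO4^-]_original = 0.02208 × 250.0/9.967 = 0.5537 mol/L

0.5537 M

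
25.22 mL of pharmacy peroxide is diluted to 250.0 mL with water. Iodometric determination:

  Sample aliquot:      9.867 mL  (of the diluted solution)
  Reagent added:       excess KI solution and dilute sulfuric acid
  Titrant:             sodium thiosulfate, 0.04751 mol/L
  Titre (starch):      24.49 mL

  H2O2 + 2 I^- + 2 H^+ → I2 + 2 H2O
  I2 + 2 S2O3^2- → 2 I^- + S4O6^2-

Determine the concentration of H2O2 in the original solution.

n(S2O3^2-) = 0.02449 × 0.04751 = 1.164 × 10^-3 mol
n(I2) = n(S2O3^2-)/2 = 5.818 × 10^-4 mol
n(H2O2) in the aliquot = 5.818 × 10^-4 mol (1:1 ratio)
[H2O2]_dilute = 5.818 × 10^-4 / 0.009867 = 0.05896 mol/L
[H2O2]_original = 0.05896 × 250.0/25.22 = 0.5845 mol/L

0.5845 mol/L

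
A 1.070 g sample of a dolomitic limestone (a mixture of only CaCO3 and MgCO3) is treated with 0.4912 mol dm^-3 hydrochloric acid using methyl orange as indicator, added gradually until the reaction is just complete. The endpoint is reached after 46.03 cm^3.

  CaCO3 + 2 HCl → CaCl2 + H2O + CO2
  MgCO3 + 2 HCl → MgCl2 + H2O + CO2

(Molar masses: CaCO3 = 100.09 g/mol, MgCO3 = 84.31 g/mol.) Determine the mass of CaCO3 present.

0.7413 g

n(HCl) = 0.04603 × 0.4912 = 0.02261 mol
Let x = n(CaCO3), y = n(MgCO3).
Titrant: 2x + 2y = 0.02261;  mass: 100.09x + 84.31y = 1.070
Solving, x = 7.407 × 10^-3 mol, y = 3.898 × 10^-3 mol
mass of CaCO3 = 7.407 × 10^-3 × 100.09 = 0.7413 g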